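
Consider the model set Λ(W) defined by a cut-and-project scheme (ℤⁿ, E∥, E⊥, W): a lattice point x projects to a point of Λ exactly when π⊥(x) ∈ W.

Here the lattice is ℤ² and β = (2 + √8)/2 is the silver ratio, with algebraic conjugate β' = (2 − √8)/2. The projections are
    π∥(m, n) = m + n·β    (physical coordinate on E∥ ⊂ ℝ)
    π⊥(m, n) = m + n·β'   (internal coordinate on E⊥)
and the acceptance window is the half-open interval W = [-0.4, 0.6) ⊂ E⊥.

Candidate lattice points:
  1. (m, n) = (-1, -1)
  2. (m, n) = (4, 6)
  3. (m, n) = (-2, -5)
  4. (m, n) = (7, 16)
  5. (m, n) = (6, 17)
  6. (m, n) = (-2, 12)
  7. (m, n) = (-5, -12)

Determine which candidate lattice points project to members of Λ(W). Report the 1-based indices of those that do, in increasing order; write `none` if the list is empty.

3, 4, 7

Numerically β ≈ 2.41421 and β' = −1/β ≈ -0.41421.
candidate 1: (m,n)=(-1,-1) → π∥ = -1-1·β ≈ -3.41421, π⊥ = -1-1·β' ≈ -0.58579 ∉ [-0.4, 0.6) ⇒ out
candidate 2: (m,n)=(4,6) → π∥ = 4+6·β ≈ 18.48528, π⊥ = 4+6·β' ≈ 1.51472 ∉ [-0.4, 0.6) ⇒ out
candidate 3: (m,n)=(-2,-5) → π∥ = -2-5·β ≈ -14.07107, π⊥ = -2-5·β' ≈ 0.07107 ∈ [-0.4, 0.6) ⇒ IN Λ
candidate 4: (m,n)=(7,16) → π∥ = 7+16·β ≈ 45.62742, π⊥ = 7+16·β' ≈ 0.37258 ∈ [-0.4, 0.6) ⇒ IN Λ
candidate 5: (m,n)=(6,17) → π∥ = 6+17·β ≈ 47.04163, π⊥ = 6+17·β' ≈ -1.04163 ∉ [-0.4, 0.6) ⇒ out
candidate 6: (m,n)=(-2,12) → π∥ = -2+12·β ≈ 26.97056, π⊥ = -2+12·β' ≈ -6.97056 ∉ [-0.4, 0.6) ⇒ out
candidate 7: (m,n)=(-5,-12) → π∥ = -5-12·β ≈ -33.97056, π⊥ = -5-12·β' ≈ -0.02944 ∈ [-0.4, 0.6) ⇒ IN Λ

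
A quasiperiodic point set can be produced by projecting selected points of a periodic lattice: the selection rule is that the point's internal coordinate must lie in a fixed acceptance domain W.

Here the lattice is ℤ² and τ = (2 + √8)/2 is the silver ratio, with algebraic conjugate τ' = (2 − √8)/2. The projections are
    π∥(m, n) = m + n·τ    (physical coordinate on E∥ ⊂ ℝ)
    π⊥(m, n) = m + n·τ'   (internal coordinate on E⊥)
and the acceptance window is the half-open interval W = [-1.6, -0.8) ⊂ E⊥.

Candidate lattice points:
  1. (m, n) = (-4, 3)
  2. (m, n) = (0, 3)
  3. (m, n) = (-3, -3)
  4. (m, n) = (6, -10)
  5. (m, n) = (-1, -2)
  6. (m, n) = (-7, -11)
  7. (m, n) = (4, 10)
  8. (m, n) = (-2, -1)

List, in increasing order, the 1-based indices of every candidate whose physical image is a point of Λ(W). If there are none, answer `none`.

2, 8

Numerically τ ≈ 2.41421 and τ' = −1/τ ≈ -0.41421.
candidate 1: (m,n)=(-4,3) → π∥ = -4+3·τ ≈ 3.24264, π⊥ = -4+3·τ' ≈ -5.24264 ∉ [-1.6, -0.8) ⇒ out
candidate 2: (m,n)=(0,3) → π∥ = 0+3·τ ≈ 7.24264, π⊥ = 0+3·τ' ≈ -1.24264 ∈ [-1.6, -0.8) ⇒ IN Λ
candidate 3: (m,n)=(-3,-3) → π∥ = -3-3·τ ≈ -10.24264, π⊥ = -3-3·τ' ≈ -1.75736 ∉ [-1.6, -0.8) ⇒ out
candidate 4: (m,n)=(6,-10) → π∥ = 6-10·τ ≈ -18.14214, π⊥ = 6-10·τ' ≈ 10.14214 ∉ [-1.6, -0.8) ⇒ out
candidate 5: (m,n)=(-1,-2) → π∥ = -1-2·τ ≈ -5.82843, π⊥ = -1-2·τ' ≈ -0.17157 ∉ [-1.6, -0.8) ⇒ out
candidate 6: (m,n)=(-7,-11) → π∥ = -7-11·τ ≈ -33.55635, π⊥ = -7-11·τ' ≈ -2.44365 ∉ [-1.6, -0.8) ⇒ out
candidate 7: (m,n)=(4,10) → π∥ = 4+10·τ ≈ 28.14214, π⊥ = 4+10·τ' ≈ -0.14214 ∉ [-1.6, -0.8) ⇒ out
candidate 8: (m,n)=(-2,-1) → π∥ = -2-1·τ ≈ -4.41421, π⊥ = -2-1·τ' ≈ -1.58579 ∈ [-1.6, -0.8) ⇒ IN Λ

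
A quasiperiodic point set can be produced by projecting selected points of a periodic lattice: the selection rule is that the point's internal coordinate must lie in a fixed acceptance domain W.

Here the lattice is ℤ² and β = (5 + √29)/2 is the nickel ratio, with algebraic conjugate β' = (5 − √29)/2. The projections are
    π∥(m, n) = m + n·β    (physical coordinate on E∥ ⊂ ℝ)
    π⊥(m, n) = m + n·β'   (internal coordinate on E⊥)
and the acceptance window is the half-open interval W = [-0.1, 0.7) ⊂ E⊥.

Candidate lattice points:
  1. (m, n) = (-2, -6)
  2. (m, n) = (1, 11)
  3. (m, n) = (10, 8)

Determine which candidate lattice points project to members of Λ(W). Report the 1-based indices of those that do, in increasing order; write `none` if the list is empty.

β' = (5−√29)/2 ≈ -0.1926.
#1 (-2,-6): internal coord -2 + (-6)·β' = -0.8445; -0.8445 ∉ [-0.1, 0.7) → out
#2 (1,11): internal coord 1 + (11)·β' = -1.1184; -1.1184 ∉ [-0.1, 0.7) → out
#3 (10,8): internal coord 10 + (8)·β' = +8.4593; +8.4593 ∉ [-0.1, 0.7) → out

none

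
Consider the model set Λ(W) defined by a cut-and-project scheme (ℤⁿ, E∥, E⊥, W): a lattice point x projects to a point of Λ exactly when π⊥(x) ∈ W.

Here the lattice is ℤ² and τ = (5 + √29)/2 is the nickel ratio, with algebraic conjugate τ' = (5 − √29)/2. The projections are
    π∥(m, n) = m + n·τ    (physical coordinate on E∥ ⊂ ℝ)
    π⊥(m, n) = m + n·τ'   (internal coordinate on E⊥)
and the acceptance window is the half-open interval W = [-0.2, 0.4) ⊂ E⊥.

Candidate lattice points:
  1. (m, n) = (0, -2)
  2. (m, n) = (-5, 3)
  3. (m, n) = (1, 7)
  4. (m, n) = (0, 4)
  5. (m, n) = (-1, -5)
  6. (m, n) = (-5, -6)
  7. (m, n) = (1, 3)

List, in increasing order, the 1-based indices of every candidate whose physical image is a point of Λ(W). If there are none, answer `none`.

1, 5

Compute τ' = (5−√29)/2 = -0.1926, so π⊥(m,n) = m -0.1926·n.
[1] lift (0,-2): star map gives 0.3852; window check -0.2 ≤ 0.3852 < 0.4 is true → IN Λ
[2] lift (-5,3): star map gives -5.5777; window check -0.2 ≤ -5.5777 < 0.4 is false → out
[3] lift (1,7): star map gives -0.3481; window check -0.2 ≤ -0.3481 < 0.4 is false → out
[4] lift (0,4): star map gives -0.7703; window check -0.2 ≤ -0.7703 < 0.4 is false → out
[5] lift (-1,-5): star map gives -0.0371; window check -0.2 ≤ -0.0371 < 0.4 is true → IN Λ
[6] lift (-5,-6): star map gives -3.8445; window check -0.2 ≤ -3.8445 < 0.4 is false → out
[7] lift (1,3): star map gives 0.4223; window check -0.2 ≤ 0.4223 < 0.4 is false → out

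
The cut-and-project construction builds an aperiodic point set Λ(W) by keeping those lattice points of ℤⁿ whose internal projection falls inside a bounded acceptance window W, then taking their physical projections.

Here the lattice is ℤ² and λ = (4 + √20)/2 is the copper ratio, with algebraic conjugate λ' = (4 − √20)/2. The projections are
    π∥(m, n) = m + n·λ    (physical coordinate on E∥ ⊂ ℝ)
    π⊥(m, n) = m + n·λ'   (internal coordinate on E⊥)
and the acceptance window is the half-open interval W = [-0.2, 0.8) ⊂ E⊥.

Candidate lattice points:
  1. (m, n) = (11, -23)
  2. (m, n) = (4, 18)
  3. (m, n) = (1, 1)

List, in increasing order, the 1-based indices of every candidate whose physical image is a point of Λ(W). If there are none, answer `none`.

3

Numerically λ ≈ 4.23607 and λ' = −1/λ ≈ -0.23607.
candidate 1: (m,n)=(11,-23) → π∥ = 11-23·λ ≈ -86.42956, π⊥ = 11-23·λ' ≈ 16.42956 ∉ [-0.2, 0.8) ⇒ out
candidate 2: (m,n)=(4,18) → π∥ = 4+18·λ ≈ 80.24922, π⊥ = 4+18·λ' ≈ -0.24922 ∉ [-0.2, 0.8) ⇒ out
candidate 3: (m,n)=(1,1) → π∥ = 1+1·λ ≈ 5.23607, π⊥ = 1+1·λ' ≈ 0.76393 ∈ [-0.2, 0.8) ⇒ IN Λ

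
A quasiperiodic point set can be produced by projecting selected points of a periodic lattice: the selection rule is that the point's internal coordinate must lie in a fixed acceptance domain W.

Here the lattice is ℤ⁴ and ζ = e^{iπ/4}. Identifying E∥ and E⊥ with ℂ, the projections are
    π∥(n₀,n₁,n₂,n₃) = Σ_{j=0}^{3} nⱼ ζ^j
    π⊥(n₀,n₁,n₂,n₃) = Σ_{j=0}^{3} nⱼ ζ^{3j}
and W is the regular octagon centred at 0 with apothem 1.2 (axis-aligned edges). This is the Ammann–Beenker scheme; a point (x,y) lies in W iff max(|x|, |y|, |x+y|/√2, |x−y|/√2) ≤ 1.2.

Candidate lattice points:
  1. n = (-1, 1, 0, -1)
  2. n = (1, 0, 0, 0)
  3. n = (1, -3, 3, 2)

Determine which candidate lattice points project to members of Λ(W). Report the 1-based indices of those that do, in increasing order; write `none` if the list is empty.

π⊥(n) = n₀ + n₁ζ³ + n₂ζ⁶ + n₃ζ⁹ where ζ = e^{iπ/4}.
candidate 1: n = (-1, 1, 0, -1) → π⊥ ≈ (-2.4142, +0.0000); max(|x|,|y|,|x±y|/√2) = 2.4142 > 1.2 ⇒ ∉ W
candidate 2: n = (1, 0, 0, 0) → π⊥ ≈ (+1.0000, +0.0000); max(|x|,|y|,|x±y|/√2) = 1.0000 ≤ 1.2 ⇒ ∈ W
candidate 3: n = (1, -3, 3, 2) → π⊥ ≈ (+4.5355, -3.7071); max(|x|,|y|,|x±y|/√2) = 5.8284 > 1.2 ⇒ ∉ W

2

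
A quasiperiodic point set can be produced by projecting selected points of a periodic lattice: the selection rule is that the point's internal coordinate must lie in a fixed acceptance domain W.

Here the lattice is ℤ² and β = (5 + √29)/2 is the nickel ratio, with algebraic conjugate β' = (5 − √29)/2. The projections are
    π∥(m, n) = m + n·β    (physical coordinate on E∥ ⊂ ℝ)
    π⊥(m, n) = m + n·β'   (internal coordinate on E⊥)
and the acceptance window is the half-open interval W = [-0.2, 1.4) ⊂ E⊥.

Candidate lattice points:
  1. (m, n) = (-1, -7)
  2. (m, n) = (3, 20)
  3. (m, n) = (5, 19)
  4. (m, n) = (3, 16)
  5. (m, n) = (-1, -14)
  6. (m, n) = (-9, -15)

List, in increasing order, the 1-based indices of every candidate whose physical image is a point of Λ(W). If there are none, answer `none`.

β' = (5−√29)/2 ≈ -0.19258.
candidate 1: (m,n)=(-1,-7) → π∥ = -1-7·β ≈ -37.34808, π⊥ = -1-7·β' ≈ 0.34808 ∈ [-0.2, 1.4) ⇒ IN Λ
candidate 2: (m,n)=(3,20) → π∥ = 3+20·β ≈ 106.85165, π⊥ = 3+20·β' ≈ -0.85165 ∉ [-0.2, 1.4) ⇒ out
candidate 3: (m,n)=(5,19) → π∥ = 5+19·β ≈ 103.65907, π⊥ = 5+19·β' ≈ 1.34093 ∈ [-0.2, 1.4) ⇒ IN Λ
candidate 4: (m,n)=(3,16) → π∥ = 3+16·β ≈ 86.08132, π⊥ = 3+16·β' ≈ -0.08132 ∈ [-0.2, 1.4) ⇒ IN Λ
candidate 5: (m,n)=(-1,-14) → π∥ = -1-14·β ≈ -73.69615, π⊥ = -1-14·β' ≈ 1.69615 ∉ [-0.2, 1.4) ⇒ out
candidate 6: (m,n)=(-9,-15) → π∥ = -9-15·β ≈ -86.88874, π⊥ = -9-15·β' ≈ -6.11126 ∉ [-0.2, 1.4) ⇒ out

1, 3, 4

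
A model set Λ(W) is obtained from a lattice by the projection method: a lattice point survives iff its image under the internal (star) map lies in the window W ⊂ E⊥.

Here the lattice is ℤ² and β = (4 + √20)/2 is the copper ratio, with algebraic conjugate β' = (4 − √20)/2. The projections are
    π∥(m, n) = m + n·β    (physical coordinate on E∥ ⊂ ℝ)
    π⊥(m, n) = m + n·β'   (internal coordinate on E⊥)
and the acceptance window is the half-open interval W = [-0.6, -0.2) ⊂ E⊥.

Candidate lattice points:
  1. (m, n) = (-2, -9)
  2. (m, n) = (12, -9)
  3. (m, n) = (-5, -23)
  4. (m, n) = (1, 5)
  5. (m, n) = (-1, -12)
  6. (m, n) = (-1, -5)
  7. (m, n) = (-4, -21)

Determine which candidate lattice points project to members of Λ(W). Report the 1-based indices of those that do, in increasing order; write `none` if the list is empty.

none

β' = (4−√20)/2 ≈ -0.2361.
candidate 1: (m,n)=(-2,-9) → π∥ = -2-9·β ≈ -40.1246, π⊥ = -2-9·β' ≈ 0.1246 ∉ [-0.6, -0.2) ⇒ out
candidate 2: (m,n)=(12,-9) → π∥ = 12-9·β ≈ -26.1246, π⊥ = 12-9·β' ≈ 14.1246 ∉ [-0.6, -0.2) ⇒ out
candidate 3: (m,n)=(-5,-23) → π∥ = -5-23·β ≈ -102.4296, π⊥ = -5-23·β' ≈ 0.4296 ∉ [-0.6, -0.2) ⇒ out
candidate 4: (m,n)=(1,5) → π∥ = 1+5·β ≈ 22.1803, π⊥ = 1+5·β' ≈ -0.1803 ∉ [-0.6, -0.2) ⇒ out
candidate 5: (m,n)=(-1,-12) → π∥ = -1-12·β ≈ -51.8328, π⊥ = -1-12·β' ≈ 1.8328 ∉ [-0.6, -0.2) ⇒ out
candidate 6: (m,n)=(-1,-5) → π∥ = -1-5·β ≈ -22.1803, π⊥ = -1-5·β' ≈ 0.1803 ∉ [-0.6, -0.2) ⇒ out
candidate 7: (m,n)=(-4,-21) → π∥ = -4-21·β ≈ -92.9574, π⊥ = -4-21·β' ≈ 0.9574 ∉ [-0.6, -0.2) ⇒ out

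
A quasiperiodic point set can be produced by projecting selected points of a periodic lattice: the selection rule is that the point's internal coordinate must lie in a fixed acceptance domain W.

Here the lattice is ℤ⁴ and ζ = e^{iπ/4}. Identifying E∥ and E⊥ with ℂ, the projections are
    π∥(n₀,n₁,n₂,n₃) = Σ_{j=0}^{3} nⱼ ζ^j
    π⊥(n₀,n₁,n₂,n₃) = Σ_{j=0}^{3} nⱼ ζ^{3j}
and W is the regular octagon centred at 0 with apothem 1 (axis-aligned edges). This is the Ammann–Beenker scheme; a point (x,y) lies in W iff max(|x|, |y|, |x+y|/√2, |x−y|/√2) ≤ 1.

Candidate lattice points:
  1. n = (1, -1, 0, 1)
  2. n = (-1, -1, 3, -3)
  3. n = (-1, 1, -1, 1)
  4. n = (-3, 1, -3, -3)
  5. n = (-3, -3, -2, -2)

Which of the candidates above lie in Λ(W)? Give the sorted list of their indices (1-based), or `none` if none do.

π⊥(n) = n₀ + n₁ζ³ + n₂ζ⁶ + n₃ζ⁹ where ζ = e^{iπ/4}.
#1 (1, -1, 0, 1): internal (2.414214, 0.000000); octagon support 2.414214 vs apothem 1 → ∉ W
#2 (-1, -1, 3, -3): internal (-2.414214, -5.828427); octagon support 5.828427 vs apothem 1 → ∉ W
#3 (-1, 1, -1, 1): internal (-1.000000, 2.414214); octagon support 2.414214 vs apothem 1 → ∉ W
#4 (-3, 1, -3, -3): internal (-5.828427, 1.585786); octagon support 5.828427 vs apothem 1 → ∉ W
#5 (-3, -3, -2, -2): internal (-2.292893, -1.535534); octagon support 2.707107 vs apothem 1 → ∉ W

none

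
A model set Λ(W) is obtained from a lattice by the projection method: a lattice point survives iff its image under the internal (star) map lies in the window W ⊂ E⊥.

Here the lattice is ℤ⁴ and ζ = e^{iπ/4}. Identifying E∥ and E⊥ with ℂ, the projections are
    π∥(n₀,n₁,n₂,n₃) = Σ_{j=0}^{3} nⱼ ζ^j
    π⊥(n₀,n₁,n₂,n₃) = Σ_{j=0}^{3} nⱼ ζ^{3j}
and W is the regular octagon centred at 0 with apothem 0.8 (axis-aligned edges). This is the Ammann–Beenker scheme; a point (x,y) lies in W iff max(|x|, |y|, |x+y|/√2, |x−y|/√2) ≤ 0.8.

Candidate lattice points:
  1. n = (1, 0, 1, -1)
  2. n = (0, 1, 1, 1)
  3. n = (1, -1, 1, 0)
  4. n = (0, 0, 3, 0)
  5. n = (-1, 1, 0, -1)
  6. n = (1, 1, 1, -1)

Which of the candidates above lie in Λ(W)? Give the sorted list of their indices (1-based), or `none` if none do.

2

Internal map: ζ^{3j} for j=0..3 gives (1,0), (−√2/2,√2/2), (0,−1), (√2/2,√2/2).
#1 (1, 0, 1, -1): internal (0.29289, -1.70711); octagon support 1.70711 vs apothem 0.8 → ∉ W
#2 (0, 1, 1, 1): internal (0.00000, 0.41421); octagon support 0.41421 vs apothem 0.8 → ∈ W
#3 (1, -1, 1, 0): internal (1.70711, -1.70711); octagon support 2.41421 vs apothem 0.8 → ∉ W
#4 (0, 0, 3, 0): internal (0.00000, -3.00000); octagon support 3.00000 vs apothem 0.8 → ∉ W
#5 (-1, 1, 0, -1): internal (-2.41421, 0.00000); octagon support 2.41421 vs apothem 0.8 → ∉ W
#6 (1, 1, 1, -1): internal (-0.41421, -1.00000); octagon support 1.00000 vs apothem 0.8 → ∉ W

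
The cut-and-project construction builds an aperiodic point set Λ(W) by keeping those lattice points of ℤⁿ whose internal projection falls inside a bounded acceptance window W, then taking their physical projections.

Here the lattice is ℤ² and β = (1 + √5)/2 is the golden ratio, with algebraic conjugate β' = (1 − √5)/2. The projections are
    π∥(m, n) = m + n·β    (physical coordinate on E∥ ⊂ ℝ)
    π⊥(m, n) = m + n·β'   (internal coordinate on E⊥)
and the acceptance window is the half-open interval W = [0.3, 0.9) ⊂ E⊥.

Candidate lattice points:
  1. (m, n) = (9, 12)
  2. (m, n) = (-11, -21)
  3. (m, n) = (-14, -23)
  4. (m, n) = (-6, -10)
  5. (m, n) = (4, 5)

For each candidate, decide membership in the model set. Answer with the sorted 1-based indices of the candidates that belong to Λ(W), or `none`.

none

Compute β' = (1−√5)/2 = -0.618034, so π⊥(m,n) = m -0.618034·n.
candidate 1: (m,n)=(9,12) → π∥ = 9+12·β ≈ 28.416408, π⊥ = 9+12·β' ≈ 1.583592 ∉ [0.3, 0.9) ⇒ out
candidate 2: (m,n)=(-11,-21) → π∥ = -11-21·β ≈ -44.978714, π⊥ = -11-21·β' ≈ 1.978714 ∉ [0.3, 0.9) ⇒ out
candidate 3: (m,n)=(-14,-23) → π∥ = -14-23·β ≈ -51.214782, π⊥ = -14-23·β' ≈ 0.214782 ∉ [0.3, 0.9) ⇒ out
candidate 4: (m,n)=(-6,-10) → π∥ = -6-10·β ≈ -22.180340, π⊥ = -6-10·β' ≈ 0.180340 ∉ [0.3, 0.9) ⇒ out
candidate 5: (m,n)=(4,5) → π∥ = 4+5·β ≈ 12.090170, π⊥ = 4+5·β' ≈ 0.909830 ∉ [0.3, 0.9) ⇒ out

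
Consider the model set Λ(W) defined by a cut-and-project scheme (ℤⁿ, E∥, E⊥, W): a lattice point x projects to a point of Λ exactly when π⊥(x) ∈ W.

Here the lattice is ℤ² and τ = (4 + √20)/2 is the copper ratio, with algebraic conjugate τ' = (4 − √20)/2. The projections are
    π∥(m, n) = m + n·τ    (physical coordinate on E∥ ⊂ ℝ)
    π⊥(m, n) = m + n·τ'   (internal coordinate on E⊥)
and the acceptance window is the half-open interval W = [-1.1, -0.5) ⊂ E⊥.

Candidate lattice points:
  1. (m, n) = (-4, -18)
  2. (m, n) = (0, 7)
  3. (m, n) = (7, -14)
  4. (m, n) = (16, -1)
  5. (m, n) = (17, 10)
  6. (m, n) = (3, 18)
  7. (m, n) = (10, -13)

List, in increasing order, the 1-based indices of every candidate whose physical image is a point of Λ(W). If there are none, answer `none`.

none

Compute τ' = (4−√20)/2 = -0.23607, so π⊥(m,n) = m -0.23607·n.
#1 (-4,-18): internal coord -4 + (-18)·τ' = +0.24922; +0.24922 ∉ [-1.1, -0.5) → out
#2 (0,7): internal coord 0 + (7)·τ' = -1.65248; -1.65248 ∉ [-1.1, -0.5) → out
#3 (7,-14): internal coord 7 + (-14)·τ' = +10.30495; +10.30495 ∉ [-1.1, -0.5) → out
#4 (16,-1): internal coord 16 + (-1)·τ' = +16.23607; +16.23607 ∉ [-1.1, -0.5) → out
#5 (17,10): internal coord 17 + (10)·τ' = +14.63932; +14.63932 ∉ [-1.1, -0.5) → out
#6 (3,18): internal coord 3 + (18)·τ' = -1.24922; -1.24922 ∉ [-1.1, -0.5) → out
#7 (10,-13): internal coord 10 + (-13)·τ' = +13.06888; +13.06888 ∉ [-1.1, -0.5) → out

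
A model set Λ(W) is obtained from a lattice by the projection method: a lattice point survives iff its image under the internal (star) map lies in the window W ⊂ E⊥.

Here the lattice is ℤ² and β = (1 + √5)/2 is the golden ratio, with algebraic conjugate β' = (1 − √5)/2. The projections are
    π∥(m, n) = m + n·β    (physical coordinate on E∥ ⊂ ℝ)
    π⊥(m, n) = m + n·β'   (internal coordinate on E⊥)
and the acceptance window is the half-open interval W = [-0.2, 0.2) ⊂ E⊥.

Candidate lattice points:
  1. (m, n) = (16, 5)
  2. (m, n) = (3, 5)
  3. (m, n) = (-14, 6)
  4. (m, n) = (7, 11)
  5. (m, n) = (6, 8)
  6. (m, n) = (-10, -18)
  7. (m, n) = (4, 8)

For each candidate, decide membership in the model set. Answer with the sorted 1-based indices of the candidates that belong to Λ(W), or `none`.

2

β' = (1−√5)/2 ≈ -0.6180.
candidate 1: (m,n)=(16,5) → π∥ = 16+5·β ≈ 24.0902, π⊥ = 16+5·β' ≈ 12.9098 ∉ [-0.2, 0.2) ⇒ out
candidate 2: (m,n)=(3,5) → π∥ = 3+5·β ≈ 11.0902, π⊥ = 3+5·β' ≈ -0.0902 ∈ [-0.2, 0.2) ⇒ IN Λ
candidate 3: (m,n)=(-14,6) → π∥ = -14+6·β ≈ -4.2918, π⊥ = -14+6·β' ≈ -17.7082 ∉ [-0.2, 0.2) ⇒ out
candidate 4: (m,n)=(7,11) → π∥ = 7+11·β ≈ 24.7984, π⊥ = 7+11·β' ≈ 0.2016 ∉ [-0.2, 0.2) ⇒ out
candidate 5: (m,n)=(6,8) → π∥ = 6+8·β ≈ 18.9443, π⊥ = 6+8·β' ≈ 1.0557 ∉ [-0.2, 0.2) ⇒ out
candidate 6: (m,n)=(-10,-18) → π∥ = -10-18·β ≈ -39.1246, π⊥ = -10-18·β' ≈ 1.1246 ∉ [-0.2, 0.2) ⇒ out
candidate 7: (m,n)=(4,8) → π∥ = 4+8·β ≈ 16.9443, π⊥ = 4+8·β' ≈ -0.9443 ∉ [-0.2, 0.2) ⇒ out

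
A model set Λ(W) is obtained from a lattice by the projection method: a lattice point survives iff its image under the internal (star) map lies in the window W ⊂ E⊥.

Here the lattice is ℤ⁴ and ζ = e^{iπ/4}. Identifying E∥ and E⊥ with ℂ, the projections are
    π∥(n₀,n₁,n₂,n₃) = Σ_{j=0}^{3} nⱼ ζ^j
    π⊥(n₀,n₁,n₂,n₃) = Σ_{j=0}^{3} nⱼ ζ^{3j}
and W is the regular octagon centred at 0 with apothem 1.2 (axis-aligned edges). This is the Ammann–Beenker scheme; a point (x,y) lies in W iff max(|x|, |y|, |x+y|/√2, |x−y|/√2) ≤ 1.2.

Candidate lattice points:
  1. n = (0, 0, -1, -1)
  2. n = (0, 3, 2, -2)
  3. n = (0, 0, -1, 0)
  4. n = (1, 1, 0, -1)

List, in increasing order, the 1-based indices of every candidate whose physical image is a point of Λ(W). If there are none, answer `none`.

1, 3, 4

Internal map: ζ^{3j} for j=0..3 gives (1,0), (−√2/2,√2/2), (0,−1), (√2/2,√2/2).
#1 (0, 0, -1, -1): internal (-0.70711, 0.29289); octagon support 0.70711 vs apothem 1.2 → ∈ W
#2 (0, 3, 2, -2): internal (-3.53553, -1.29289); octagon support 3.53553 vs apothem 1.2 → ∉ W
#3 (0, 0, -1, 0): internal (0.00000, 1.00000); octagon support 1.00000 vs apothem 1.2 → ∈ W
#4 (1, 1, 0, -1): internal (-0.41421, 0.00000); octagon support 0.41421 vs apothem 1.2 → ∈ W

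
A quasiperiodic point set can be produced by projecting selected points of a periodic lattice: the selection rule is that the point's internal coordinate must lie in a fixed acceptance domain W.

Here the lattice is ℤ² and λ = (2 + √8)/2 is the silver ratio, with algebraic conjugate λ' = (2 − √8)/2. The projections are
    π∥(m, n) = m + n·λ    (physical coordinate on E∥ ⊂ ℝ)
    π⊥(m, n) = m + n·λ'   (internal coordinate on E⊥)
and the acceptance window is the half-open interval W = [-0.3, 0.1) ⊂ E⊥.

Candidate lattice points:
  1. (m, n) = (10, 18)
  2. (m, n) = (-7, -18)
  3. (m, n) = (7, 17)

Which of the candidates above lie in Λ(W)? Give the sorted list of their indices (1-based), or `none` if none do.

Compute λ' = (2−√8)/2 = -0.4142, so π⊥(m,n) = m -0.4142·n.
#1 (10,18): internal coord 10 + (18)·λ' = +2.5442; +2.5442 ∉ [-0.3, 0.1) → out
#2 (-7,-18): internal coord -7 + (-18)·λ' = +0.4558; +0.4558 ∉ [-0.3, 0.1) → out
#3 (7,17): internal coord 7 + (17)·λ' = -0.0416; -0.0416 ∈ [-0.3, 0.1) → IN Λ

3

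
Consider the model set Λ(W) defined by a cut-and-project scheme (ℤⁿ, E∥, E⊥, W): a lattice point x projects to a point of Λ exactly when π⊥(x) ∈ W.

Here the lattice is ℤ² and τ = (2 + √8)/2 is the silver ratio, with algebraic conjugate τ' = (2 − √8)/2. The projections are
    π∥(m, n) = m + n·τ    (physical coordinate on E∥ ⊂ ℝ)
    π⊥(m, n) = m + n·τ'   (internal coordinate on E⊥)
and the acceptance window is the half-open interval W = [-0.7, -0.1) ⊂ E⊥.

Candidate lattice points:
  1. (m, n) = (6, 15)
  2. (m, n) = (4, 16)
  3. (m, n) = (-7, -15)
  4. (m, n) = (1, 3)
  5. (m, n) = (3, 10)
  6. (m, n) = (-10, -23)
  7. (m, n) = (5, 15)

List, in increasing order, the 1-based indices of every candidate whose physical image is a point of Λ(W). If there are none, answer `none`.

1, 4, 6

τ' = (2−√8)/2 ≈ -0.414214.
#1 (6,15): internal coord 6 + (15)·τ' = -0.213203; -0.213203 ∈ [-0.7, -0.1) → IN Λ
#2 (4,16): internal coord 4 + (16)·τ' = -2.627417; -2.627417 ∉ [-0.7, -0.1) → out
#3 (-7,-15): internal coord -7 + (-15)·τ' = -0.786797; -0.786797 ∉ [-0.7, -0.1) → out
#4 (1,3): internal coord 1 + (3)·τ' = -0.242641; -0.242641 ∈ [-0.7, -0.1) → IN Λ
#5 (3,10): internal coord 3 + (10)·τ' = -1.142136; -1.142136 ∉ [-0.7, -0.1) → out
#6 (-10,-23): internal coord -10 + (-23)·τ' = -0.473088; -0.473088 ∈ [-0.7, -0.1) → IN Λ
#7 (5,15): internal coord 5 + (15)·τ' = -1.213203; -1.213203 ∉ [-0.7, -0.1) → out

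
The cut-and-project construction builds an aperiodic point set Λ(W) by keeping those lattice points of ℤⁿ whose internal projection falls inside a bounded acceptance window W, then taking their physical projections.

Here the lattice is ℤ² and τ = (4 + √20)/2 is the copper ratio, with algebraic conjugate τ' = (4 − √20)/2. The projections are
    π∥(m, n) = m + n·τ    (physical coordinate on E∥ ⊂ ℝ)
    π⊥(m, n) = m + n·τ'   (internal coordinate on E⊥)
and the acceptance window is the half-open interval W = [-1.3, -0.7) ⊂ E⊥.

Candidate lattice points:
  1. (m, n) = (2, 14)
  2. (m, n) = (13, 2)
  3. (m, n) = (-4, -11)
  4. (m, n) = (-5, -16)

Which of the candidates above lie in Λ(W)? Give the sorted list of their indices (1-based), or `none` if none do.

Numerically τ ≈ 4.23607 and τ' = −1/τ ≈ -0.23607.
#1 (2,14): internal coord 2 + (14)·τ' = -1.30495; -1.30495 ∉ [-1.3, -0.7) → out
#2 (13,2): internal coord 13 + (2)·τ' = +12.52786; +12.52786 ∉ [-1.3, -0.7) → out
#3 (-4,-11): internal coord -4 + (-11)·τ' = -1.40325; -1.40325 ∉ [-1.3, -0.7) → out
#4 (-5,-16): internal coord -5 + (-16)·τ' = -1.22291; -1.22291 ∈ [-1.3, -0.7) → IN Λ

4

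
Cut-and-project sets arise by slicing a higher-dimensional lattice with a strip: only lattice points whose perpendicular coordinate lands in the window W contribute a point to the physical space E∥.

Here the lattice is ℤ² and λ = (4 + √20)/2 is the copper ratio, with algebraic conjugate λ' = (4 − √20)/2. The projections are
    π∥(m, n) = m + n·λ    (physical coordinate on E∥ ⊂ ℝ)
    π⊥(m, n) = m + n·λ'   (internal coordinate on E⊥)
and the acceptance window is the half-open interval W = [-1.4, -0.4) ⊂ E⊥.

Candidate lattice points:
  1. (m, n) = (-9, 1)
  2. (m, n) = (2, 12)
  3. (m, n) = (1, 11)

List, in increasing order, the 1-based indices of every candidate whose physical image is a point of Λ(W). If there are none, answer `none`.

2

Compute λ' = (4−√20)/2 = -0.236068, so π⊥(m,n) = m -0.236068·n.
[1] lift (-9,1): star map gives -9.236068; window check -1.4 ≤ -9.236068 < -0.4 is false → out
[2] lift (2,12): star map gives -0.832816; window check -1.4 ≤ -0.832816 < -0.4 is true → IN Λ
[3] lift (1,11): star map gives -1.596748; window check -1.4 ≤ -1.596748 < -0.4 is false → out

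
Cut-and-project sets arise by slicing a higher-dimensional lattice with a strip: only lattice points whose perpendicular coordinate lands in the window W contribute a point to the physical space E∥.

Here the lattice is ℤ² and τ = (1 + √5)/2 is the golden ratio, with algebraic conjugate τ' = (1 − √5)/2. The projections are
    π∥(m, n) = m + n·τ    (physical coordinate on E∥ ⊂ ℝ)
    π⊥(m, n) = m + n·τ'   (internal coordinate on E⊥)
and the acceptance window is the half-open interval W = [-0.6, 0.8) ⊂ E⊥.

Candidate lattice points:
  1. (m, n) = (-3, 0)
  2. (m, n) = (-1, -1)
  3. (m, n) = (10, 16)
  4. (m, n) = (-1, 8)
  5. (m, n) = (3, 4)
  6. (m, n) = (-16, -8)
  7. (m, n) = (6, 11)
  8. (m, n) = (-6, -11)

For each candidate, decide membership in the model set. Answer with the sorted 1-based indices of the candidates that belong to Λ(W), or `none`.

Numerically τ ≈ 1.618034 and τ' = −1/τ ≈ -0.618034.
[1] lift (-3,0): star map gives -3.000000; window check -0.6 ≤ -3.000000 < 0.8 is false → out
[2] lift (-1,-1): star map gives -0.381966; window check -0.6 ≤ -0.381966 < 0.8 is true → IN Λ
[3] lift (10,16): star map gives 0.111456; window check -0.6 ≤ 0.111456 < 0.8 is true → IN Λ
[4] lift (-1,8): star map gives -5.944272; window check -0.6 ≤ -5.944272 < 0.8 is false → out
[5] lift (3,4): star map gives 0.527864; window check -0.6 ≤ 0.527864 < 0.8 is true → IN Λ
[6] lift (-16,-8): star map gives -11.055728; window check -0.6 ≤ -11.055728 < 0.8 is false → out
[7] lift (6,11): star map gives -0.798374; window check -0.6 ≤ -0.798374 < 0.8 is false → out
[8] lift (-6,-11): star map gives 0.798374; window check -0.6 ≤ 0.798374 < 0.8 is true → IN Λ

2, 3, 5, 8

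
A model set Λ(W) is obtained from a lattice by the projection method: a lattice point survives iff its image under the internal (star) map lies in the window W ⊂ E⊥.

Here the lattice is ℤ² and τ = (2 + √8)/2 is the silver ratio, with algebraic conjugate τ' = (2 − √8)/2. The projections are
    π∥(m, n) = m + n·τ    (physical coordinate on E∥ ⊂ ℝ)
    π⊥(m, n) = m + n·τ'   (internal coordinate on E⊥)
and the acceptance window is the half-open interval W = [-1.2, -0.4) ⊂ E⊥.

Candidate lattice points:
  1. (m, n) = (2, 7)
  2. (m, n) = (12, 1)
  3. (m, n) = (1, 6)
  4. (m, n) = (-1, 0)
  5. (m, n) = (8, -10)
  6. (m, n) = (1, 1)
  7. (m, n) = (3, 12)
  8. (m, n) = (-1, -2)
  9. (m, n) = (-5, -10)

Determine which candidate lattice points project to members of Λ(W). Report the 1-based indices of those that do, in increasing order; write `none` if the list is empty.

τ' = (2−√8)/2 ≈ -0.414214.
candidate 1: (m,n)=(2,7) → π∥ = 2+7·τ ≈ 18.899495, π⊥ = 2+7·τ' ≈ -0.899495 ∈ [-1.2, -0.4) ⇒ IN Λ
candidate 2: (m,n)=(12,1) → π∥ = 12+1·τ ≈ 14.414214, π⊥ = 12+1·τ' ≈ 11.585786 ∉ [-1.2, -0.4) ⇒ out
candidate 3: (m,n)=(1,6) → π∥ = 1+6·τ ≈ 15.485281, π⊥ = 1+6·τ' ≈ -1.485281 ∉ [-1.2, -0.4) ⇒ out
candidate 4: (m,n)=(-1,0) → π∥ = -1+0·τ ≈ -1.000000, π⊥ = -1+0·τ' ≈ -1.000000 ∈ [-1.2, -0.4) ⇒ IN Λ
candidate 5: (m,n)=(8,-10) → π∥ = 8-10·τ ≈ -16.142136, π⊥ = 8-10·τ' ≈ 12.142136 ∉ [-1.2, -0.4) ⇒ out
candidate 6: (m,n)=(1,1) → π∥ = 1+1·τ ≈ 3.414214, π⊥ = 1+1·τ' ≈ 0.585786 ∉ [-1.2, -0.4) ⇒ out
candidate 7: (m,n)=(3,12) → π∥ = 3+12·τ ≈ 31.970563, π⊥ = 3+12·τ' ≈ -1.970563 ∉ [-1.2, -0.4) ⇒ out
candidate 8: (m,n)=(-1,-2) → π∥ = -1-2·τ ≈ -5.828427, π⊥ = -1-2·τ' ≈ -0.171573 ∉ [-1.2, -0.4) ⇒ out
candidate 9: (m,n)=(-5,-10) → π∥ = -5-10·τ ≈ -29.142136, π⊥ = -5-10·τ' ≈ -0.857864 ∈ [-1.2, -0.4) ⇒ IN Λ

1, 4, 9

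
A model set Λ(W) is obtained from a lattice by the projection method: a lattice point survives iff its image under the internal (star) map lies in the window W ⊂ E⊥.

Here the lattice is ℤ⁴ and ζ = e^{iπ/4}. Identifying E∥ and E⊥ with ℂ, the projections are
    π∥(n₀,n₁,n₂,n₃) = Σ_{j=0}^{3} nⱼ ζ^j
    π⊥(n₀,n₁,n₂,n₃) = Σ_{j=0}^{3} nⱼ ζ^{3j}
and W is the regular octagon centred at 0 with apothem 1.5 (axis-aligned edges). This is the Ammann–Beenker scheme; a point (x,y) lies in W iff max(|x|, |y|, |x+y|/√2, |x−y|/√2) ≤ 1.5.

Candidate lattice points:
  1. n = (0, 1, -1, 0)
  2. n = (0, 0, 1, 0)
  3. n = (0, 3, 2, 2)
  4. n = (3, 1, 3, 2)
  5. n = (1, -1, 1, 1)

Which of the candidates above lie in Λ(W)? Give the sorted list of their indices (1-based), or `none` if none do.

With ζ = e^{iπ/4} the internal vectors are ζ^0,ζ^3,ζ^6,ζ^9.
candidate 1: n = (0, 1, -1, 0) → π⊥ ≈ (-0.7071, +1.7071); max(|x|,|y|,|x±y|/√2) = 1.7071 > 1.5 ⇒ ∉ W
candidate 2: n = (0, 0, 1, 0) → π⊥ ≈ (+0.0000, -1.0000); max(|x|,|y|,|x±y|/√2) = 1.0000 ≤ 1.5 ⇒ ∈ W
candidate 3: n = (0, 3, 2, 2) → π⊥ ≈ (-0.7071, +1.5355); max(|x|,|y|,|x±y|/√2) = 1.5858 > 1.5 ⇒ ∉ W
candidate 4: n = (3, 1, 3, 2) → π⊥ ≈ (+3.7071, -0.8787); max(|x|,|y|,|x±y|/√2) = 3.7071 > 1.5 ⇒ ∉ W
candidate 5: n = (1, -1, 1, 1) → π⊥ ≈ (+2.4142, -1.0000); max(|x|,|y|,|x±y|/√2) = 2.4142 > 1.5 ⇒ ∉ W

2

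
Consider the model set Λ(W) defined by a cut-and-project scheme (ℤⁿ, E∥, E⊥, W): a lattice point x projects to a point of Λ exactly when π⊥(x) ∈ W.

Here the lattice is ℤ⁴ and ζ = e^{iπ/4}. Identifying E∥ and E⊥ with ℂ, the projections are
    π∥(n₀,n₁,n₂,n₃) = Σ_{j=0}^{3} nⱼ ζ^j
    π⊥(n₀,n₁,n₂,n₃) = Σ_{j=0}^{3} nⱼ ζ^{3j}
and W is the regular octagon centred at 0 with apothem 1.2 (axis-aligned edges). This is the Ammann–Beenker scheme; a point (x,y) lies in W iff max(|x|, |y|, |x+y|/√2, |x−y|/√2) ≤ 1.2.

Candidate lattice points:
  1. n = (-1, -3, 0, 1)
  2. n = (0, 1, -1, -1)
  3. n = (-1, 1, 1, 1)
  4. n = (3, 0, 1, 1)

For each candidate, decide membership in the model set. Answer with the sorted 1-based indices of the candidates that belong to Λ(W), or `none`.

Internal map: ζ^{3j} for j=0..3 gives (1,0), (−√2/2,√2/2), (0,−1), (√2/2,√2/2).
#1 (-1, -3, 0, 1): internal (1.8284, -1.4142); octagon support 2.2929 vs apothem 1.2 → ∉ W
#2 (0, 1, -1, -1): internal (-1.4142, 1.0000); octagon support 1.7071 vs apothem 1.2 → ∉ W
#3 (-1, 1, 1, 1): internal (-1.0000, 0.4142); octagon support 1.0000 vs apothem 1.2 → ∈ W
#4 (3, 0, 1, 1): internal (3.7071, -0.2929); octagon support 3.7071 vs apothem 1.2 → ∉ W

3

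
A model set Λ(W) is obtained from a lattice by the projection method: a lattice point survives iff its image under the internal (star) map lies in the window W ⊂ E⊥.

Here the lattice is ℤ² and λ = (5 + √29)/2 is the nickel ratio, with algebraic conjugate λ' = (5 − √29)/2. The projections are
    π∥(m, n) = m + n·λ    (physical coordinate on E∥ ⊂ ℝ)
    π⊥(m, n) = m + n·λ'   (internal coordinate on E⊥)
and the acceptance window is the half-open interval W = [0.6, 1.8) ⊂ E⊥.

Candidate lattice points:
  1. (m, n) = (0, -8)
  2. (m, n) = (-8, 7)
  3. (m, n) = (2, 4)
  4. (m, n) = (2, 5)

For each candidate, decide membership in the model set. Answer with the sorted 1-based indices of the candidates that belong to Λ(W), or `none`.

1, 3, 4

λ' = (5−√29)/2 ≈ -0.192582.
[1] lift (0,-8): star map gives 1.540659; window check 0.6 ≤ 1.540659 < 1.8 is true → IN Λ
[2] lift (-8,7): star map gives -9.348077; window check 0.6 ≤ -9.348077 < 1.8 is false → out
[3] lift (2,4): star map gives 1.229670; window check 0.6 ≤ 1.229670 < 1.8 is true → IN Λ
[4] lift (2,5): star map gives 1.037088; window check 0.6 ≤ 1.037088 < 1.8 is true → IN Λ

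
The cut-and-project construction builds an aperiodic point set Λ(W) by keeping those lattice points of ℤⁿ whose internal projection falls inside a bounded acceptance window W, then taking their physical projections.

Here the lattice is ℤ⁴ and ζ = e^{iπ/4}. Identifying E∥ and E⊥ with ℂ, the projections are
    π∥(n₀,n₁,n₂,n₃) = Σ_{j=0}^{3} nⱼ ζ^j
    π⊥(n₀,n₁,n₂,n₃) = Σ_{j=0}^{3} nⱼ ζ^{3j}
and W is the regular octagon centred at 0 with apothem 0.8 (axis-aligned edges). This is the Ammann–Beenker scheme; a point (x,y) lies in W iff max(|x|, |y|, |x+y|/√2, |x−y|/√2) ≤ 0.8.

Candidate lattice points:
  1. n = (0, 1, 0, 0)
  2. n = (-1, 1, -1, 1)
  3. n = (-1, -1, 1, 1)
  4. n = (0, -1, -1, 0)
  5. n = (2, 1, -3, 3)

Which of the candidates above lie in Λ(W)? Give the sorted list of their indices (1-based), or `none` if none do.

4

π⊥(n) = n₀ + n₁ζ³ + n₂ζ⁶ + n₃ζ⁹ where ζ = e^{iπ/4}.
candidate 1: n = (0, 1, 0, 0) → π⊥ ≈ (-0.707107, +0.707107); max(|x|,|y|,|x±y|/√2) = 1.000000 > 0.8 ⇒ ∉ W
candidate 2: n = (-1, 1, -1, 1) → π⊥ ≈ (-1.000000, +2.414214); max(|x|,|y|,|x±y|/√2) = 2.414214 > 0.8 ⇒ ∉ W
candidate 3: n = (-1, -1, 1, 1) → π⊥ ≈ (+0.414214, -1.000000); max(|x|,|y|,|x±y|/√2) = 1.000000 > 0.8 ⇒ ∉ W
candidate 4: n = (0, -1, -1, 0) → π⊥ ≈ (+0.707107, +0.292893); max(|x|,|y|,|x±y|/√2) = 0.707107 ≤ 0.8 ⇒ ∈ W
candidate 5: n = (2, 1, -3, 3) → π⊥ ≈ (+3.414214, +5.828427); max(|x|,|y|,|x±y|/√2) = 6.535534 > 0.8 ⇒ ∉ W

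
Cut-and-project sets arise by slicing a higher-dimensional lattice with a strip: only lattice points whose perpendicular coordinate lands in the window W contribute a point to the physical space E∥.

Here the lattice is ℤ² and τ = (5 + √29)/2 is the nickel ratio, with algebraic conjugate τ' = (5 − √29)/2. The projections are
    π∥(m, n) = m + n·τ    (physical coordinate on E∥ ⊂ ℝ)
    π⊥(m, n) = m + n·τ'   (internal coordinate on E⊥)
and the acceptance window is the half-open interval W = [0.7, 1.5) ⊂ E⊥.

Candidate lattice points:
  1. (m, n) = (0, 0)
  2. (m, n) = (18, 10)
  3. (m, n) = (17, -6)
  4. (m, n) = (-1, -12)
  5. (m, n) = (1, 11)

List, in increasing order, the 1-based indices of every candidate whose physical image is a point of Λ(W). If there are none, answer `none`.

4

Compute τ' = (5−√29)/2 = -0.19258, so π⊥(m,n) = m -0.19258·n.
candidate 1: (m,n)=(0,0) → π∥ = 0+0·τ ≈ 0.00000, π⊥ = 0+0·τ' ≈ 0.00000 ∉ [0.7, 1.5) ⇒ out
candidate 2: (m,n)=(18,10) → π∥ = 18+10·τ ≈ 69.92582, π⊥ = 18+10·τ' ≈ 16.07418 ∉ [0.7, 1.5) ⇒ out
candidate 3: (m,n)=(17,-6) → π∥ = 17-6·τ ≈ -14.15549, π⊥ = 17-6·τ' ≈ 18.15549 ∉ [0.7, 1.5) ⇒ out
candidate 4: (m,n)=(-1,-12) → π∥ = -1-12·τ ≈ -63.31099, π⊥ = -1-12·τ' ≈ 1.31099 ∈ [0.7, 1.5) ⇒ IN Λ
candidate 5: (m,n)=(1,11) → π∥ = 1+11·τ ≈ 58.11841, π⊥ = 1+11·τ' ≈ -1.11841 ∉ [0.7, 1.5) ⇒ out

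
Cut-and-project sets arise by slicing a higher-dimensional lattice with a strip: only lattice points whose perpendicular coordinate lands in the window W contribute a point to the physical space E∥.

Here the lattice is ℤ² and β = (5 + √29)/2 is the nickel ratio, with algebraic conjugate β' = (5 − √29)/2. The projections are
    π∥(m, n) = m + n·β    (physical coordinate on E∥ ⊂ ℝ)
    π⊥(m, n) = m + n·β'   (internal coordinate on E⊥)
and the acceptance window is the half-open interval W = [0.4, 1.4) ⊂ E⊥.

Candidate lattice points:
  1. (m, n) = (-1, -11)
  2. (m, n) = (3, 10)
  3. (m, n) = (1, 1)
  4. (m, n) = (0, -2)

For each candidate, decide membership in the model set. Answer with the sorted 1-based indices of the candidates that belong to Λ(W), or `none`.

β' = (5−√29)/2 ≈ -0.192582.
[1] lift (-1,-11): star map gives 1.118406; window check 0.4 ≤ 1.118406 < 1.4 is true → IN Λ
[2] lift (3,10): star map gives 1.074176; window check 0.4 ≤ 1.074176 < 1.4 is true → IN Λ
[3] lift (1,1): star map gives 0.807418; window check 0.4 ≤ 0.807418 < 1.4 is true → IN Λ
[4] lift (0,-2): star map gives 0.385165; window check 0.4 ≤ 0.385165 < 1.4 is false → out

1, 2, 3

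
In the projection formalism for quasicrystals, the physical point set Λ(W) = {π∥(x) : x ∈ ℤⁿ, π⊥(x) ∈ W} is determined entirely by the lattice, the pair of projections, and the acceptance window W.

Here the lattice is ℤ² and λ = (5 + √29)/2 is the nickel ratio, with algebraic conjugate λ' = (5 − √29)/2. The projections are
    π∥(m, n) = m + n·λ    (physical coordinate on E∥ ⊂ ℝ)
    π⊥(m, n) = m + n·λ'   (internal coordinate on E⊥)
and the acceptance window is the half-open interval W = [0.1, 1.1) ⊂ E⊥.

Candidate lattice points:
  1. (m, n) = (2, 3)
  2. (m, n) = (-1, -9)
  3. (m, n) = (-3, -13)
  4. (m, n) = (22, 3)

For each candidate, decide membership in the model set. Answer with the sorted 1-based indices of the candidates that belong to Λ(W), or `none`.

Numerically λ ≈ 5.19258 and λ' = −1/λ ≈ -0.19258.
[1] lift (2,3): star map gives 1.42225; window check 0.1 ≤ 1.42225 < 1.1 is false → out
[2] lift (-1,-9): star map gives 0.73324; window check 0.1 ≤ 0.73324 < 1.1 is true → IN Λ
[3] lift (-3,-13): star map gives -0.49643; window check 0.1 ≤ -0.49643 < 1.1 is false → out
[4] lift (22,3): star map gives 21.42225; window check 0.1 ≤ 21.42225 < 1.1 is false → out

2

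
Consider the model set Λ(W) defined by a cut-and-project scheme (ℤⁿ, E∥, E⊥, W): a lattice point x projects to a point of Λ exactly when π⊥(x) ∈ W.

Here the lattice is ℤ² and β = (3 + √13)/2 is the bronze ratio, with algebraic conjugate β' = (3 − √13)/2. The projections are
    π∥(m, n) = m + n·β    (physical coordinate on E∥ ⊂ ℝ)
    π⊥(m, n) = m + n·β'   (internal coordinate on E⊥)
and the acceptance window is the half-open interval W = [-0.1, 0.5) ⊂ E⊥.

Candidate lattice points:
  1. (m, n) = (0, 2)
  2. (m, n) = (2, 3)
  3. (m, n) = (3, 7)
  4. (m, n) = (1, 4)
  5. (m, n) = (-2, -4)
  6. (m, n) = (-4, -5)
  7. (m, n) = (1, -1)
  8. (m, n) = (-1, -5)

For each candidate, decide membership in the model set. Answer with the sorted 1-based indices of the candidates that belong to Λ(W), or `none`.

none

Numerically β ≈ 3.302776 and β' = −1/β ≈ -0.302776.
#1 (0,2): internal coord 0 + (2)·β' = -0.605551; -0.605551 ∉ [-0.1, 0.5) → out
#2 (2,3): internal coord 2 + (3)·β' = +1.091673; +1.091673 ∉ [-0.1, 0.5) → out
#3 (3,7): internal coord 3 + (7)·β' = +0.880571; +0.880571 ∉ [-0.1, 0.5) → out
#4 (1,4): internal coord 1 + (4)·β' = -0.211103; -0.211103 ∉ [-0.1, 0.5) → out
#5 (-2,-4): internal coord -2 + (-4)·β' = -0.788897; -0.788897 ∉ [-0.1, 0.5) → out
#6 (-4,-5): internal coord -4 + (-5)·β' = -2.486122; -2.486122 ∉ [-0.1, 0.5) → out
#7 (1,-1): internal coord 1 + (-1)·β' = +1.302776; +1.302776 ∉ [-0.1, 0.5) → out
#8 (-1,-5): internal coord -1 + (-5)·β' = +0.513878; +0.513878 ∉ [-0.1, 0.5) → out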